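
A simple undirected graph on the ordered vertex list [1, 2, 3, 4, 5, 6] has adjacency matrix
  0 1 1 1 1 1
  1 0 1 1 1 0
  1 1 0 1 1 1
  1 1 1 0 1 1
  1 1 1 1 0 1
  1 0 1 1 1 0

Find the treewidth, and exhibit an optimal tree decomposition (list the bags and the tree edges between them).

Treewidth 4.
Bags: B1 = {1, 2, 3, 4, 5}  B2 = {1, 3, 4, 5, 6}
Tree: B1–B2

Every bag has size at most 5, so the width is 5 − 1 = 4 and tw(G) ≤ 4. Conversely, {1, 2, 3, 4, 5} is a clique of size 5, and the vertices of any clique must share a bag in every tree decomposition; so some bag has ≥ 5 vertices and tw(G) ≥ 4. Therefore the treewidth is 4.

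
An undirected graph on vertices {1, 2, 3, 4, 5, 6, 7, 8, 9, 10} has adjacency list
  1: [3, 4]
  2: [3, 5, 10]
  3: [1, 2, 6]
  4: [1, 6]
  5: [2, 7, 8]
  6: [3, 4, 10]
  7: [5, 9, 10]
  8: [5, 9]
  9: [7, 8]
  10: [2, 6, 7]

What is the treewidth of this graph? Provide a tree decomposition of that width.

Treewidth 2.
One optimal decomposition is:
Bags: B1 = {1, 3, 4}  B2 = {3, 4, 6}  B3 = {2, 3, 6}  B4 = {2, 6, 10}  B5 = {2, 5, 10}  B6 = {5, 7, 10}  B7 = {5, 7, 8}  B8 = {7, 8, 9}
Tree: B1–B2, B2–B3, B3–B4, B4–B5, B5–B6, B6–B7, B7–B8

Each bag holds 3 vertices, so the decomposition has width 2, which upper-bounds the treewidth. For the lower bound, G contains the cycle 1–4–6–3–1, so G is not a forest; only forests have treewidth ≤ 1, hence tw(G) ≥ 2. Combining the bounds, tw(G) = 2.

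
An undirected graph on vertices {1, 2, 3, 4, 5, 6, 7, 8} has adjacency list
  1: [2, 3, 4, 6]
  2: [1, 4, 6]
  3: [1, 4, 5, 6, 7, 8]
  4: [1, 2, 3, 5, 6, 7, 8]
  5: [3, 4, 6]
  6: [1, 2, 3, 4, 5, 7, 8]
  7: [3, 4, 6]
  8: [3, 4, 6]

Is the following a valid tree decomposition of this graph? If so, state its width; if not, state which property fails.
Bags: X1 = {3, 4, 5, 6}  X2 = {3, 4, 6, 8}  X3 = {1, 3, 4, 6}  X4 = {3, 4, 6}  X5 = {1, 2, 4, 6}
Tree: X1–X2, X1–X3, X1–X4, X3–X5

No — vertex 7 appears in no bag.

A tree decomposition must satisfy three properties: every vertex lies in some bag; for every edge, both endpoints lie together in some bag; and for every vertex, the bags containing it form a connected subtree. Here vertex 7 appears in no bag, so the decomposition is invalid.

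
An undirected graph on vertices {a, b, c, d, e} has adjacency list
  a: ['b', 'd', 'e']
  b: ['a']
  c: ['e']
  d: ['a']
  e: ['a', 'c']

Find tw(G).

A width-1 tree decomposition is:
Bags: B1 = {a, e}  B2 = {a, d}  B3 = {a, b}  B4 = {c, e}
Tree: B1–B2, B2–B3, B1–B4
The largest bag has 2 vertices, giving width 1; this decomposition certifies tw(G) ≤ 1. Since G has at least one edge (e.g. e–a), it is not an edgeless graph, so tw(G) ≥ 1. Combining the bounds, tw(G) = 1.

1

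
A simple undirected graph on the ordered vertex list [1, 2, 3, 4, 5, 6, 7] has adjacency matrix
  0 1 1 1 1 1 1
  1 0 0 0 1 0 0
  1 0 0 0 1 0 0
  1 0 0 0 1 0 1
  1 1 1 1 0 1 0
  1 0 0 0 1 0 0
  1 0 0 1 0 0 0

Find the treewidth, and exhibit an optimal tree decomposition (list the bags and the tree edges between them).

Each bag holds 3 vertices, so the decomposition has width 2, which upper-bounds the treewidth. On the other hand G contains the 3-clique {1, 2, 5}. A clique must lie in a single bag of any decomposition, so no decomposition can have width below 2. Hence tw(G) = 2 exactly.

Treewidth 2.
One such decomposition:
Bags: B1 = {1, 3, 5}  B2 = {1, 4, 5}  B3 = {1, 5, 6}  B4 = {1, 4, 7}  B5 = {1, 2, 5}
Tree: B1–B2, B2–B3, B2–B4, B1–B5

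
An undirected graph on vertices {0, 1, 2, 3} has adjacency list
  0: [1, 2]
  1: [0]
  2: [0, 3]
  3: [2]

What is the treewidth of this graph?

1

A width-1 tree decomposition is:
Bags: B1 = {0, 2}  B2 = {2, 3}  B3 = {0, 1}
Tree: B1–B2, B1–B3
The largest bag has 2 vertices, giving width 1; this decomposition certifies tw(G) ≤ 1. G has an edge, so its treewidth is at least 1. Therefore the treewidth is 1.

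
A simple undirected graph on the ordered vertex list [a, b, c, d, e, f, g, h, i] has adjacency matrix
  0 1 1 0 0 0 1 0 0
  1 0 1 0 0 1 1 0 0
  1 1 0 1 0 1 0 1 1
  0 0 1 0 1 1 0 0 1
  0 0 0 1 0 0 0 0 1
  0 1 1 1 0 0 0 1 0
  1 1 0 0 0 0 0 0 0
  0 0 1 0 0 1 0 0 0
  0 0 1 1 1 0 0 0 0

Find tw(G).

A width-2 tree decomposition is:
Bags: B1 = {c, d, i}  B2 = {c, d, f}  B3 = {b, c, f}  B4 = {c, f, h}  B5 = {a, b, c}  B6 = {a, b, g}  B7 = {d, e, i}
Tree: B1–B2, B2–B3, B2–B4, B3–B5, B5–B6, B1–B7
Every bag has size at most 3, so the width is 3 − 1 = 2 and tw(G) ≤ 2. Conversely, {a, b, g} is a clique of size 3, and the vertices of any clique must share a bag in every tree decomposition; so some bag has ≥ 3 vertices and tw(G) ≥ 2. Combining the bounds, tw(G) = 2.

2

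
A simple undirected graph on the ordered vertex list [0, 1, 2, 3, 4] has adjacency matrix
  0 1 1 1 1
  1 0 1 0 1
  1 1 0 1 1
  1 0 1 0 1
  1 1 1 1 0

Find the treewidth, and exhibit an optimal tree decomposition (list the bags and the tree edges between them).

Each bag holds 4 vertices, so the decomposition has width 3, which upper-bounds the treewidth. On the other hand G contains the 4-clique {0, 1, 2, 4}. A clique must lie in a single bag of any decomposition, so no decomposition can have width below 3. The upper and lower bounds meet at 3, so that is the treewidth.

Treewidth 3.
One optimal decomposition is:
Bags: B1 = {0, 1, 2, 4}  B2 = {0, 2, 3, 4}
Tree: B1–B2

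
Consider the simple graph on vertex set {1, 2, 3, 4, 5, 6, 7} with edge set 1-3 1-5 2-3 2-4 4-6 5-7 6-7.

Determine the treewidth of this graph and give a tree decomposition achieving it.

Treewidth 2.
One optimal decomposition is:
Bags: B1 = {5, 6, 7}  B2 = {1, 5, 6}  B3 = {1, 3, 6}  B4 = {2, 3, 6}  B5 = {2, 4, 6}
Tree: B1–B2, B2–B3, B3–B4, B4–B5

Every bag has size at most 3, so the width is 3 − 1 = 2 and tw(G) ≤ 2. The edges 6–7–5–1–3–2–4–6 form a cycle, so G is not a tree and its treewidth is at least 2. Hence tw(G) = 2 exactly.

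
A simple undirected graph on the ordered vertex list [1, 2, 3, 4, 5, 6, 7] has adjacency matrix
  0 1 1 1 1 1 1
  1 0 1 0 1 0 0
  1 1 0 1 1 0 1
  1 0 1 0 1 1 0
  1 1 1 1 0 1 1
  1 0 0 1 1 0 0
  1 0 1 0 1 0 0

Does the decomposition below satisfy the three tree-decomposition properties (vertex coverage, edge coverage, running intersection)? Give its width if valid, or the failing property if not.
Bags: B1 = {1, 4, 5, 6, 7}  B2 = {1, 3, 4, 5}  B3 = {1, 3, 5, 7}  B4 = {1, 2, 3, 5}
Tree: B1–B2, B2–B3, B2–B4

A tree decomposition must satisfy three properties: every vertex lies in some bag; for every edge, both endpoints lie together in some bag; and for every vertex, the bags containing it form a connected subtree. Here bags containing vertex 7 are not connected in the tree, so the decomposition is invalid.

No — bags containing vertex 7 are not connected in the tree.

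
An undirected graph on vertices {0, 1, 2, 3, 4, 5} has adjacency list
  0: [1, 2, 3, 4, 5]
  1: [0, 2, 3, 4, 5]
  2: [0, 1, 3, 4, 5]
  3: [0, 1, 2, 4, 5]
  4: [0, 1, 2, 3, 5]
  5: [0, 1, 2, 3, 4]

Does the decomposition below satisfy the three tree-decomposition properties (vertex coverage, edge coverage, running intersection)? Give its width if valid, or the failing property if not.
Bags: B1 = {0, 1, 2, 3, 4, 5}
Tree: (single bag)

Yes; width 5.

Every vertex of G appears in some bag (union = {0, 1, 2, 3, 4, 5}); every edge is covered by a bag; and for each vertex v the set of bags containing v is connected in the bag tree. The decomposition is therefore valid. The largest bag has 6 vertices, so the width is 5.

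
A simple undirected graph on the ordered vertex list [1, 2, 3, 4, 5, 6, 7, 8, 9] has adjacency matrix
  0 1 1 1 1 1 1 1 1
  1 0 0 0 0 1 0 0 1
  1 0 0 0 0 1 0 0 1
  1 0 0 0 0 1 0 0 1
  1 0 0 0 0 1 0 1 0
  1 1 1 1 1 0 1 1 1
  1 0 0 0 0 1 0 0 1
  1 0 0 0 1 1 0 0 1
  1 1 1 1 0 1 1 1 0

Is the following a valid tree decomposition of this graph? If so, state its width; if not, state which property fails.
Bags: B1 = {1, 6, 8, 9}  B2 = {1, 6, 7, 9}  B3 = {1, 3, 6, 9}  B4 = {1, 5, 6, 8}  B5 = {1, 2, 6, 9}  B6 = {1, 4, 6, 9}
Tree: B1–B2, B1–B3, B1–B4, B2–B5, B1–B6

Every vertex of G appears in some bag (union = {1, 2, 3, 4, 5, 6, 7, 8, 9}); every edge is covered by a bag; and for each vertex v the set of bags containing v is connected in the bag tree. The decomposition is therefore valid. The largest bag has 4 vertices, so the width is 3.

Yes; width 3.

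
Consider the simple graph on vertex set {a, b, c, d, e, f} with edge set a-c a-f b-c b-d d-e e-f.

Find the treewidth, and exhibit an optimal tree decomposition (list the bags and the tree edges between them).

Each bag holds 3 vertices, so the decomposition has width 2, which upper-bounds the treewidth. For the lower bound, G contains the cycle a–f–e–d–b–c–a, so G is not a forest; only forests have treewidth ≤ 1, hence tw(G) ≥ 2. The upper and lower bounds meet at 2, so that is the treewidth.

Treewidth 2.
One such decomposition:
Bags: B1 = {a, e, f}  B2 = {a, d, e}  B3 = {a, b, d}  B4 = {a, b, c}
Tree: B1–B2, B2–B3, B3–B4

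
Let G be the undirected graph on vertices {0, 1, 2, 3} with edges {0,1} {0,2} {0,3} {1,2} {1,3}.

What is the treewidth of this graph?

A width-2 tree decomposition is:
Bags: B1 = {0, 1, 3}  B2 = {0, 1, 2}
Tree: B1–B2
The largest bag has 3 vertices, giving width 2; this decomposition certifies tw(G) ≤ 2. For the lower bound, the 3 vertices {0, 1, 2} are pairwise adjacent, and any tree decomposition puts a clique entirely inside one bag — forcing width ≥ 2. Combining the bounds, tw(G) = 2.

2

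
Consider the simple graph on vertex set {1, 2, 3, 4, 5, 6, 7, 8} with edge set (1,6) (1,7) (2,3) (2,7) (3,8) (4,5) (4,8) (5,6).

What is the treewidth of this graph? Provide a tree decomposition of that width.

Every bag has size at most 3, so the width is 3 − 1 = 2 and tw(G) ≤ 2. The edges 3–8–4–5–6–1–7–2–3 form a cycle, so G is not a tree and its treewidth is at least 2. Combining the bounds, tw(G) = 2.

Treewidth 2.
One such decomposition:
Bags: B1 = {3, 4, 8}  B2 = {3, 4, 5}  B3 = {3, 5, 6}  B4 = {1, 3, 6}  B5 = {1, 3, 7}  B6 = {2, 3, 7}
Tree: B1–B2, B2–B3, B3–B4, B4–B5, B5–B6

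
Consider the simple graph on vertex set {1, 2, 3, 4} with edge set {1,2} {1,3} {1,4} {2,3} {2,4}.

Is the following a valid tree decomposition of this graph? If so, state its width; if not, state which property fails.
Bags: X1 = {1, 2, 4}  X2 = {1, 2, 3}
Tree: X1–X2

Vertex coverage: the bags together contain {1, 2, 3, 4}, the full vertex set. Edge coverage: each edge of G has both endpoints in at least one bag. Running intersection: for every vertex, the bags containing it form a connected subtree. All three properties hold, so this is a valid tree decomposition of width max|bag| − 1 = 2, and hence tw(G) ≤ 2.

Yes; width 2.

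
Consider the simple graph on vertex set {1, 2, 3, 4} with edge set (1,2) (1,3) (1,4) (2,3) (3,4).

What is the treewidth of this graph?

A width-2 tree decomposition is:
Bags: B1 = {1, 2, 3}  B2 = {1, 3, 4}
Tree: B1–B2
Each bag holds 3 vertices, so the decomposition has width 2, which upper-bounds the treewidth. On the other hand G contains the 3-clique {1, 2, 3}. A clique must lie in a single bag of any decomposition, so no decomposition can have width below 2. Hence tw(G) = 2 exactly.

2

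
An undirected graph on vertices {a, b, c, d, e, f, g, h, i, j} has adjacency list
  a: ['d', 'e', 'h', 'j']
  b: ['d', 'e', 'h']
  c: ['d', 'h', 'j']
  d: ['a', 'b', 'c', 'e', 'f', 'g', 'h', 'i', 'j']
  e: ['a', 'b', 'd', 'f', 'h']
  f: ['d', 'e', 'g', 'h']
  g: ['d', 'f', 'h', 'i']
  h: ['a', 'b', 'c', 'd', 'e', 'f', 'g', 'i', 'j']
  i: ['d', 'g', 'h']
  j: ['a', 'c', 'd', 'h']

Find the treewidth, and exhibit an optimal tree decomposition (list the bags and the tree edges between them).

Treewidth 3.
Bags: B1 = {d, e, f, h}  B2 = {b, d, e, h}  B3 = {d, f, g, h}  B4 = {d, g, h, i}  B5 = {a, d, e, h}  B6 = {a, d, h, j}  B7 = {c, d, h, j}
Tree: B1–B2, B1–B3, B3–B4, B2–B5, B5–B6, B6–B7

The largest bag has 4 vertices, giving width 3; this decomposition certifies tw(G) ≤ 3. For the lower bound, the 4 vertices {d, f, g, h} are pairwise adjacent, and any tree decomposition puts a clique entirely inside one bag — forcing width ≥ 3. Therefore the treewidth is 3.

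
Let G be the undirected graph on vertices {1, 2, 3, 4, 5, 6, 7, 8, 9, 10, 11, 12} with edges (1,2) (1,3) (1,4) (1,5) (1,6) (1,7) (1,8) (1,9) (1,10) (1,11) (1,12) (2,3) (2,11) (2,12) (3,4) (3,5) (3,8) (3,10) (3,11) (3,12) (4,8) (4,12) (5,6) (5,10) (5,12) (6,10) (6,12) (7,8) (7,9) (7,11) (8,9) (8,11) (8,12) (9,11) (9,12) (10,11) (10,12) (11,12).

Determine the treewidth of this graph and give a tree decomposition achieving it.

The largest bag has 5 vertices, giving width 4; this decomposition certifies tw(G) ≤ 4. On the other hand G contains the 5-clique {1, 8, 9, 11, 12}. A clique must lie in a single bag of any decomposition, so no decomposition can have width below 4. Therefore the treewidth is 4.

Treewidth 4.
One such decomposition:
Bags: B1 = {1, 8, 9, 11, 12}  B2 = {1, 7, 8, 9, 11}  B3 = {1, 3, 8, 11, 12}  B4 = {1, 3, 10, 11, 12}  B5 = {1, 3, 5, 10, 12}  B6 = {1, 3, 4, 8, 12}  B7 = {1, 5, 6, 10, 12}  B8 = {1, 2, 3, 11, 12}
Tree: B1–B2, B1–B3, B3–B4, B4–B5, B3–B6, B5–B7, B3–B8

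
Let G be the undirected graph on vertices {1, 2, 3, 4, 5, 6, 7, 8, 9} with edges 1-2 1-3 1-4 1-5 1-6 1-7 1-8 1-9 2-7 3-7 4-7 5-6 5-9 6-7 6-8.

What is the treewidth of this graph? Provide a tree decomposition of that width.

Treewidth 2.
One optimal decomposition is:
Bags: B1 = {1, 5, 6}  B2 = {1, 6, 8}  B3 = {1, 6, 7}  B4 = {1, 5, 9}  B5 = {1, 2, 7}  B6 = {1, 3, 7}  B7 = {1, 4, 7}
Tree: B1–B2, B2–B3, B1–B4, B3–B5, B3–B6, B6–B7

The largest bag has 3 vertices, giving width 2; this decomposition certifies tw(G) ≤ 2. Conversely, {1, 6, 8} is a clique of size 3, and the vertices of any clique must share a bag in every tree decomposition; so some bag has ≥ 3 vertices and tw(G) ≥ 2. Therefore the treewidth is 2.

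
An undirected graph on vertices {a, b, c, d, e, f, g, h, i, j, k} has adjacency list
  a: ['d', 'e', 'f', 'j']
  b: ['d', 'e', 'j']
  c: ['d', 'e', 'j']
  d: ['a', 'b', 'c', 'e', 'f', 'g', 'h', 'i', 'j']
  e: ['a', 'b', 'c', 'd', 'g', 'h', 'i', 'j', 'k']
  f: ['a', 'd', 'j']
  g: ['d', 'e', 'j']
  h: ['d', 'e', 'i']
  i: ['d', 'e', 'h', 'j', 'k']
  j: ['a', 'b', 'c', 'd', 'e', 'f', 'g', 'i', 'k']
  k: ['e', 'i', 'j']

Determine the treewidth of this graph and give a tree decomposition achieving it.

Each bag holds 4 vertices, so the decomposition has width 3, which upper-bounds the treewidth. On the other hand G contains the 4-clique {d, e, g, j}. A clique must lie in a single bag of any decomposition, so no decomposition can have width below 3. Combining the bounds, tw(G) = 3.

Treewidth 3.
One optimal decomposition is:
Bags: B1 = {d, e, i, j}  B2 = {a, d, e, j}  B3 = {a, d, f, j}  B4 = {d, e, h, i}  B5 = {c, d, e, j}  B6 = {b, d, e, j}  B7 = {e, i, j, k}  B8 = {d, e, g, j}
Tree: B1–B2, B2–B3, B1–B4, B1–B5, B2–B6, B1–B7, B2–B8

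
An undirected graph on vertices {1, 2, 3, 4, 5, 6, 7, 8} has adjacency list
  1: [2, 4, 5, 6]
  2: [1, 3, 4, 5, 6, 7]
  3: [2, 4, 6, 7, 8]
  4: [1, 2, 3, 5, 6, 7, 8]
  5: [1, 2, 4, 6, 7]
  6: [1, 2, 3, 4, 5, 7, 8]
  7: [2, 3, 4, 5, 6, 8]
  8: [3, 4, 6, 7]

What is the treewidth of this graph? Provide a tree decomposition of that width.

Treewidth 4.
Bags: B1 = {2, 4, 5, 6, 7}  B2 = {1, 2, 4, 5, 6}  B3 = {2, 3, 4, 6, 7}  B4 = {3, 4, 6, 7, 8}
Tree: B1–B2, B1–B3, B3–B4

The largest bag has 5 vertices, giving width 4; this decomposition certifies tw(G) ≤ 4. For the lower bound, the 5 vertices {3, 4, 6, 7, 8} are pairwise adjacent, and any tree decomposition puts a clique entirely inside one bag — forcing width ≥ 4. Therefore the treewidth is 4.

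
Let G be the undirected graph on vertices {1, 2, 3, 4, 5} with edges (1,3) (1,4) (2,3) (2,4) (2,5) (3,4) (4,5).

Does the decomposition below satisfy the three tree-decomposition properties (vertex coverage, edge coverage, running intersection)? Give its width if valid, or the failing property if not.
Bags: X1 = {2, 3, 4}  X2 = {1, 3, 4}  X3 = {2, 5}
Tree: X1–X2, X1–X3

A tree decomposition must satisfy three properties: every vertex lies in some bag; for every edge, both endpoints lie together in some bag; and for every vertex, the bags containing it form a connected subtree. Here edge (4,5) lies in no bag, so the decomposition is invalid.

No — edge (4,5) lies in no bag.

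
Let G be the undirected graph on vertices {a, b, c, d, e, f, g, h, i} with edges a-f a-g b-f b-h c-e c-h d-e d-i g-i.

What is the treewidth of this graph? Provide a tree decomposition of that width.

Each bag holds 3 vertices, so the decomposition has width 2, which upper-bounds the treewidth. Since h–c–e–d–i–g–a–f–b–h is a cycle in G, G is not acyclic. Forests are exactly the graphs of treewidth ≤ 1, so tw(G) ≥ 2. Hence tw(G) = 2 exactly.

Treewidth 2.
One optimal decomposition is:
Bags: B1 = {c, e, h}  B2 = {d, e, h}  B3 = {d, h, i}  B4 = {g, h, i}  B5 = {a, g, h}  B6 = {a, f, h}  B7 = {b, f, h}
Tree: B1–B2, B2–B3, B3–B4, B4–B5, B5–B6, B6–B7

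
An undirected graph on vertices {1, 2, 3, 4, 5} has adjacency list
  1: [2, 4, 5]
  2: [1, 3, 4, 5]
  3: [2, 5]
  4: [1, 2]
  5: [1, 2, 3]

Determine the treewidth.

A width-2 tree decomposition is:
Bags: B1 = {2, 3, 5}  B2 = {1, 2, 5}  B3 = {1, 2, 4}
Tree: B1–B2, B2–B3
The largest bag has 3 vertices, giving width 2; this decomposition certifies tw(G) ≤ 2. Conversely, {1, 2, 4} is a clique of size 3, and the vertices of any clique must share a bag in every tree decomposition; so some bag has ≥ 3 vertices and tw(G) ≥ 2. The upper and lower bounds meet at 2, so that is the treewidth.

2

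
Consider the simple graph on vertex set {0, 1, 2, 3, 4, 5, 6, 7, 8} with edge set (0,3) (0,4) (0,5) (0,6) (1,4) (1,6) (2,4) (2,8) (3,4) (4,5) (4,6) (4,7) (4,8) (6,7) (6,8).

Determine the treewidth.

A width-2 tree decomposition is:
Bags: B1 = {0, 4, 6}  B2 = {0, 3, 4}  B3 = {1, 4, 6}  B4 = {0, 4, 5}  B5 = {4, 6, 8}  B6 = {4, 6, 7}  B7 = {2, 4, 8}
Tree: B1–B2, B1–B3, B1–B4, B3–B5, B3–B6, B5–B7
Each bag holds 3 vertices, so the decomposition has width 2, which upper-bounds the treewidth. On the other hand G contains the 3-clique {2, 4, 8}. A clique must lie in a single bag of any decomposition, so no decomposition can have width below 2. Hence tw(G) = 2 exactly.

2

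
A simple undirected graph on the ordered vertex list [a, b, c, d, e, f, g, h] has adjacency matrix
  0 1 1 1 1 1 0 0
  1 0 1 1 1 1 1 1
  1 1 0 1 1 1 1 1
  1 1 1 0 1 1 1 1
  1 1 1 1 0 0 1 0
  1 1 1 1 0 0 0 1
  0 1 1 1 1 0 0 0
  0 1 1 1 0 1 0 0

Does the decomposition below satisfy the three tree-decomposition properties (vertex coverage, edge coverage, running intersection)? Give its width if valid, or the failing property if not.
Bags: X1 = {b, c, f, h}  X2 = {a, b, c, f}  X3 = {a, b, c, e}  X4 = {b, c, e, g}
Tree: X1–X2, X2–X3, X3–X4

A tree decomposition must satisfy three properties: every vertex lies in some bag; for every edge, both endpoints lie together in some bag; and for every vertex, the bags containing it form a connected subtree. Here vertex d appears in no bag, so the decomposition is invalid.

No — vertex d appears in no bag.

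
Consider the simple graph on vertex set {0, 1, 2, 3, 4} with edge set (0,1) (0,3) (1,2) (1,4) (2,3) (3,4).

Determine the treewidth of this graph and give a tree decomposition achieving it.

Treewidth 2.
Bags: B1 = {1, 2, 3}  B2 = {0, 1, 3}  B3 = {1, 3, 4}
Tree: B1–B2, B2–B3

Each bag holds 3 vertices, so the decomposition has width 2, which upper-bounds the treewidth. For the lower bound, G contains the cycle 2–1–0–3–2, so G is not a forest; only forests have treewidth ≤ 1, hence tw(G) ≥ 2. Combining the bounds, tw(G) = 2.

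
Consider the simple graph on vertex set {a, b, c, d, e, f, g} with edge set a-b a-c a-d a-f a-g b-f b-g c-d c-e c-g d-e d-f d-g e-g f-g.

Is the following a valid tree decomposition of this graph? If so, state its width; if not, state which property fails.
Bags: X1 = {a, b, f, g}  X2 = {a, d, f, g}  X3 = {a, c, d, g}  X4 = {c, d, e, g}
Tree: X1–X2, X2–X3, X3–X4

Yes; width 3.

Checking the three conditions: (i) the bags cover all of {a, b, c, d, e, f, g}; (ii) for each edge, some bag contains both endpoints; (iii) the bags containing any fixed vertex form a subtree. All hold, so the decomposition is valid with width 4 − 1 = 3.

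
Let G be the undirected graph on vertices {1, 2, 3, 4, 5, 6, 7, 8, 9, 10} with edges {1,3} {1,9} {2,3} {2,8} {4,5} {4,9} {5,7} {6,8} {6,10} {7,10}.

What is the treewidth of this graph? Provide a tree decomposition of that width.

Each bag holds 3 vertices, so the decomposition has width 2, which upper-bounds the treewidth. For the lower bound, G contains the cycle 10–7–5–4–9–1–3–2–8–6–10, so G is not a forest; only forests have treewidth ≤ 1, hence tw(G) ≥ 2. Hence tw(G) = 2 exactly.

Treewidth 2.
One such decomposition:
Bags: B1 = {5, 7, 10}  B2 = {4, 5, 10}  B3 = {4, 9, 10}  B4 = {1, 9, 10}  B5 = {1, 3, 10}  B6 = {2, 3, 10}  B7 = {2, 8, 10}  B8 = {6, 8, 10}
Tree: B1–B2, B2–B3, B3–B4, B4–B5, B5–B6, B6–B7, B7–B8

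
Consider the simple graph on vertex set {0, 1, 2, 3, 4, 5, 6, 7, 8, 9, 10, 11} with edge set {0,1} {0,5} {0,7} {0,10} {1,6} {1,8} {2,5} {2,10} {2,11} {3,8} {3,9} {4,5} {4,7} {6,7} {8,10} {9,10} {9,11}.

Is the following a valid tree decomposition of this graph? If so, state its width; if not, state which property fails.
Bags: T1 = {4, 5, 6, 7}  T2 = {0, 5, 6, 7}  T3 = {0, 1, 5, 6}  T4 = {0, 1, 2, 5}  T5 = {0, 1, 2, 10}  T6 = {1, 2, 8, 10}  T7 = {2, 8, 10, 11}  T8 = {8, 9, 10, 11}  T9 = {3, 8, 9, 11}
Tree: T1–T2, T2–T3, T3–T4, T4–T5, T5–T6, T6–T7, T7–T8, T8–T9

Vertex coverage: the bags together contain {0, 1, 2, 3, 4, 5, 6, 7, 8, 9, 10, 11}, the full vertex set. Edge coverage: each edge of G has both endpoints in at least one bag. Running intersection: for every vertex, the bags containing it form a connected subtree. All three properties hold, so this is a valid tree decomposition of width max|bag| − 1 = 3, and hence tw(G) ≤ 3.

Yes; width 3.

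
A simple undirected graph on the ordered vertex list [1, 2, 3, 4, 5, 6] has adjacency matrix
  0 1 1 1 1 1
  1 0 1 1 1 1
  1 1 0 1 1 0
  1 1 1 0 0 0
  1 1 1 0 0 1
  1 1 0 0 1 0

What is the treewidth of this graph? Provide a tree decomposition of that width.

Treewidth 3.
Bags: B1 = {1, 2, 5, 6}  B2 = {1, 2, 3, 5}  B3 = {1, 2, 3, 4}
Tree: B1–B2, B2–B3

Each bag holds 4 vertices, so the decomposition has width 3, which upper-bounds the treewidth. For the lower bound, the 4 vertices {1, 2, 3, 4} are pairwise adjacent, and any tree decomposition puts a clique entirely inside one bag — forcing width ≥ 3. Combining the bounds, tw(G) = 3.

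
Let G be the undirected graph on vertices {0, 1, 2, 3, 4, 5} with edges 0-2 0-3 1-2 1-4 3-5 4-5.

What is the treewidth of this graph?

2

A width-2 tree decomposition is:
Bags: B1 = {0, 3, 5}  B2 = {0, 2, 5}  B3 = {1, 2, 5}  B4 = {1, 4, 5}
Tree: B1–B2, B2–B3, B3–B4
Every bag has size at most 3, so the width is 3 − 1 = 2 and tw(G) ≤ 2. The edges 5–3–0–2–1–4–5 form a cycle, so G is not a tree and its treewidth is at least 2. Hence tw(G) = 2 exactly.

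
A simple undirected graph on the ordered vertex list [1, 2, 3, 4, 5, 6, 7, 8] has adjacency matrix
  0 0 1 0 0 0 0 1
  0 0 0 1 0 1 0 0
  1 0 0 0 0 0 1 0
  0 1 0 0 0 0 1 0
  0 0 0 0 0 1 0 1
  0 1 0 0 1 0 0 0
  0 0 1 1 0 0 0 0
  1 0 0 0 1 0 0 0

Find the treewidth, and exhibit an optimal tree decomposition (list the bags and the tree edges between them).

Treewidth 2.
One optimal decomposition is:
Bags: B1 = {3, 4, 7}  B2 = {2, 3, 4}  B3 = {2, 3, 6}  B4 = {3, 5, 6}  B5 = {3, 5, 8}  B6 = {1, 3, 8}
Tree: B1–B2, B2–B3, B3–B4, B4–B5, B5–B6

Each bag holds 3 vertices, so the decomposition has width 2, which upper-bounds the treewidth. For the lower bound, G contains the cycle 3–7–4–2–6–5–8–1–3, so G is not a forest; only forests have treewidth ≤ 1, hence tw(G) ≥ 2. The upper and lower bounds meet at 2, so that is the treewidth.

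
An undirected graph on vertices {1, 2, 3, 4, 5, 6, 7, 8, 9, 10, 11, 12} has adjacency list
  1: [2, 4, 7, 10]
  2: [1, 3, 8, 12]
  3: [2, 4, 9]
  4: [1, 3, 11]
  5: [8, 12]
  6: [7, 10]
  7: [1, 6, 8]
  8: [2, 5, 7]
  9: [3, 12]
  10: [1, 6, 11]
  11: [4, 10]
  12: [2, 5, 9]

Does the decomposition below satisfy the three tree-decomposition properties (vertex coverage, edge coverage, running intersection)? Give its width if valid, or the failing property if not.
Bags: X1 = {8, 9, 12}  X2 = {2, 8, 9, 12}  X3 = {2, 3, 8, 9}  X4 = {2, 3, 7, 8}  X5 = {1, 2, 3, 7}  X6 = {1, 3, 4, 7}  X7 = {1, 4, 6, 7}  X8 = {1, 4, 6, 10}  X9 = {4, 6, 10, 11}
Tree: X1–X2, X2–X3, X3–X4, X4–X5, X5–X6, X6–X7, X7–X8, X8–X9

A tree decomposition must satisfy three properties: every vertex lies in some bag; for every edge, both endpoints lie together in some bag; and for every vertex, the bags containing it form a connected subtree. Here vertex 5 appears in no bag, so the decomposition is invalid.

No — vertex 5 appears in no bag.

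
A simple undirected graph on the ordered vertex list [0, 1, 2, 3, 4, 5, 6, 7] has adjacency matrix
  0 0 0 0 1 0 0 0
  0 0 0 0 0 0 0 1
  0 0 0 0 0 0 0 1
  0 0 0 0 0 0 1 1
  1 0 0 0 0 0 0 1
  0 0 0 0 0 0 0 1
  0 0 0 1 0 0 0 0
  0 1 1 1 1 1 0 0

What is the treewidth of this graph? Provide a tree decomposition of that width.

Treewidth 1.
One optimal decomposition is:
Bags: B1 = {3, 7}  B2 = {5, 7}  B3 = {4, 7}  B4 = {2, 7}  B5 = {3, 6}  B6 = {1, 7}  B7 = {0, 4}
Tree: B1–B2, B2–B3, B2–B4, B1–B5, B3–B6, B3–B7

Every bag has size at most 2, so the width is 2 − 1 = 1 and tw(G) ≤ 1. Since G has at least one edge (e.g. 7–3), it is not an edgeless graph, so tw(G) ≥ 1. Combining the bounds, tw(G) = 1.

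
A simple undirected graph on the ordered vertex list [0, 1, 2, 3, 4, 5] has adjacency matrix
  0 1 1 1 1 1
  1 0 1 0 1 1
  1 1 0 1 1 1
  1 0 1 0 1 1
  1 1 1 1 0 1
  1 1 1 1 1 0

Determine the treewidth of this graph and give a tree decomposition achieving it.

The largest bag has 5 vertices, giving width 4; this decomposition certifies tw(G) ≤ 4. On the other hand G contains the 5-clique {0, 1, 2, 4, 5}. A clique must lie in a single bag of any decomposition, so no decomposition can have width below 4. Combining the bounds, tw(G) = 4.

Treewidth 4.
One such decomposition:
Bags: B1 = {0, 2, 3, 4, 5}  B2 = {0, 1, 2, 4, 5}
Tree: B1–B2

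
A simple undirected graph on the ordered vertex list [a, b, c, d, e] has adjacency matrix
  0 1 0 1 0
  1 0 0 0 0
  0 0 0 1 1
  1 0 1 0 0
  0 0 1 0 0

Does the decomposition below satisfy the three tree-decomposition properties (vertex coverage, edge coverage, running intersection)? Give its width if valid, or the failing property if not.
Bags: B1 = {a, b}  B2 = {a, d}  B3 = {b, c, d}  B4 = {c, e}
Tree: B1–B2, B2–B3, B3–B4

No — bags containing vertex b are not connected in the tree.

A tree decomposition must satisfy three properties: every vertex lies in some bag; for every edge, both endpoints lie together in some bag; and for every vertex, the bags containing it form a connected subtree. Here bags containing vertex b are not connected in the tree, so the decomposition is invalid.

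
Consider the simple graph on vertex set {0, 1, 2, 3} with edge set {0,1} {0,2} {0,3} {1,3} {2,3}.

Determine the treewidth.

A width-2 tree decomposition is:
Bags: B1 = {0, 1, 3}  B2 = {0, 2, 3}
Tree: B1–B2
The largest bag has 3 vertices, giving width 2; this decomposition certifies tw(G) ≤ 2. For the lower bound, the 3 vertices {0, 1, 3} are pairwise adjacent, and any tree decomposition puts a clique entirely inside one bag — forcing width ≥ 2. Therefore the treewidth is 2.

2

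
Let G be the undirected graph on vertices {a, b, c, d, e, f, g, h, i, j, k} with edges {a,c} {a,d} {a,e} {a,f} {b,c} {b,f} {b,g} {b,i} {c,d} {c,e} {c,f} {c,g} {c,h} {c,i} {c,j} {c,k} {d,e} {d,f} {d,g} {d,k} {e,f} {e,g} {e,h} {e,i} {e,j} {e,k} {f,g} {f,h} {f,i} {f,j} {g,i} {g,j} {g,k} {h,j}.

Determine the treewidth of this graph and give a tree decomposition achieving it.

Treewidth 4.
One optimal decomposition is:
Bags: B1 = {c, e, f, g, j}  B2 = {c, e, f, h, j}  B3 = {c, e, f, g, i}  B4 = {c, d, e, f, g}  B5 = {c, d, e, g, k}  B6 = {b, c, f, g, i}  B7 = {a, c, d, e, f}
Tree: B1–B2, B1–B3, B1–B4, B4–B5, B3–B6, B4–B7

The largest bag has 5 vertices, giving width 4; this decomposition certifies tw(G) ≤ 4. On the other hand G contains the 5-clique {c, d, e, f, g}. A clique must lie in a single bag of any decomposition, so no decomposition can have width below 4. Combining the bounds, tw(G) = 4.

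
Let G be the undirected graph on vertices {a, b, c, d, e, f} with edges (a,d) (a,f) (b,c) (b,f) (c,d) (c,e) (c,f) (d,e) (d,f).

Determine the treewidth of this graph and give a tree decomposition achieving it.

The largest bag has 3 vertices, giving width 2; this decomposition certifies tw(G) ≤ 2. Conversely, {c, d, e} is a clique of size 3, and the vertices of any clique must share a bag in every tree decomposition; so some bag has ≥ 3 vertices and tw(G) ≥ 2. The upper and lower bounds meet at 2, so that is the treewidth.

Treewidth 2.
One such decomposition:
Bags: B1 = {a, d, f}  B2 = {c, d, f}  B3 = {b, c, f}  B4 = {c, d, e}
Tree: B1–B2, B2–B3, B2–B4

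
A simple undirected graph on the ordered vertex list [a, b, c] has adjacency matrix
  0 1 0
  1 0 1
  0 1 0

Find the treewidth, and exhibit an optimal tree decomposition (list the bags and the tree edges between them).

Treewidth 1.
One optimal decomposition is:
Bags: B1 = {b, c}  B2 = {a, b}
Tree: B1–B2

The largest bag has 2 vertices, giving width 1; this decomposition certifies tw(G) ≤ 1. Since G has at least one edge (e.g. c–b), it is not an edgeless graph, so tw(G) ≥ 1. Combining the bounds, tw(G) = 1.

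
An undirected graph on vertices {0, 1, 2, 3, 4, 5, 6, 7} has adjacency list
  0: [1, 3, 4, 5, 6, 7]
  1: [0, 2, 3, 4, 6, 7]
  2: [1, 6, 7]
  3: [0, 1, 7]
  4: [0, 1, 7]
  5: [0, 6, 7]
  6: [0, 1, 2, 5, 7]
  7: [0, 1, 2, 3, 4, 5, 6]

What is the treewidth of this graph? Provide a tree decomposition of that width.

Treewidth 3.
One optimal decomposition is:
Bags: B1 = {0, 1, 6, 7}  B2 = {0, 1, 3, 7}  B3 = {0, 5, 6, 7}  B4 = {1, 2, 6, 7}  B5 = {0, 1, 4, 7}
Tree: B1–B2, B1–B3, B1–B4, B1–B5

Each bag holds 4 vertices, so the decomposition has width 3, which upper-bounds the treewidth. Conversely, {0, 1, 3, 7} is a clique of size 4, and the vertices of any clique must share a bag in every tree decomposition; so some bag has ≥ 4 vertices and tw(G) ≥ 3. The upper and lower bounds meet at 3, so that is the treewidth.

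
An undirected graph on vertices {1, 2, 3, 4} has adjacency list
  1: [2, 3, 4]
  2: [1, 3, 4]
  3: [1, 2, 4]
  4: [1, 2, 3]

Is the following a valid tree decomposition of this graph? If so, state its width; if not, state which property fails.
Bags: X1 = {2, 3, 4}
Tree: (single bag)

A tree decomposition must satisfy three properties: every vertex lies in some bag; for every edge, both endpoints lie together in some bag; and for every vertex, the bags containing it form a connected subtree. Here vertex 1 appears in no bag, so the decomposition is invalid.

No — vertex 1 appears in no bag.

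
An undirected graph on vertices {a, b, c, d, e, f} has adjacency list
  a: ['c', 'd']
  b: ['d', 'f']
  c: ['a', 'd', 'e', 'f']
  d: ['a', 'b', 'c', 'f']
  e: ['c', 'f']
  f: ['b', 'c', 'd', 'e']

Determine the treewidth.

2

A width-2 tree decomposition is:
Bags: B1 = {b, d, f}  B2 = {c, d, f}  B3 = {c, e, f}  B4 = {a, c, d}
Tree: B1–B2, B2–B3, B2–B4
Each bag holds 3 vertices, so the decomposition has width 2, which upper-bounds the treewidth. For the lower bound, the 3 vertices {a, c, d} are pairwise adjacent, and any tree decomposition puts a clique entirely inside one bag — forcing width ≥ 2. The upper and lower bounds meet at 2, so that is the treewidth.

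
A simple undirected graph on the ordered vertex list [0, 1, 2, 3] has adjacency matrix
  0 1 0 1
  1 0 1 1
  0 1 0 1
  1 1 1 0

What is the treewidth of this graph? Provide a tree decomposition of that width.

Treewidth 2.
Bags: B1 = {1, 2, 3}  B2 = {0, 1, 3}
Tree: B1–B2

Every bag has size at most 3, so the width is 3 − 1 = 2 and tw(G) ≤ 2. On the other hand G contains the 3-clique {0, 1, 3}. A clique must lie in a single bag of any decomposition, so no decomposition can have width below 2. The upper and lower bounds meet at 2, so that is the treewidth.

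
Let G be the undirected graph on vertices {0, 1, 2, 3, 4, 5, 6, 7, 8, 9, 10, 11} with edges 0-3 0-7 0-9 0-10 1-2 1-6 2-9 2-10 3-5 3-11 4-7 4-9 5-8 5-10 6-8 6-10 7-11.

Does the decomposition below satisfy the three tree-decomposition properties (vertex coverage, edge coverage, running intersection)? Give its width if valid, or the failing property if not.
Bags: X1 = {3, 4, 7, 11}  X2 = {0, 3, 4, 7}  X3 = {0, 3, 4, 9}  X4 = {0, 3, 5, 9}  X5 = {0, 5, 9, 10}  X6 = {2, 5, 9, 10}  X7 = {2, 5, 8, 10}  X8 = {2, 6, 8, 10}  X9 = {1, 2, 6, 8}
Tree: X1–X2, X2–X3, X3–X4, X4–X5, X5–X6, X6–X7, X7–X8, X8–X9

Yes; width 3.

Checking the three conditions: (i) the bags cover all of {0, 1, 2, 3, 4, 5, 6, 7, 8, 9, 10, 11}; (ii) for each edge, some bag contains both endpoints; (iii) the bags containing any fixed vertex form a subtree. All hold, so the decomposition is valid with width 4 − 1 = 3.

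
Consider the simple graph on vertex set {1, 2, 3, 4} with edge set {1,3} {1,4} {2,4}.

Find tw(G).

A width-1 tree decomposition is:
Bags: B1 = {1, 4}  B2 = {2, 4}  B3 = {1, 3}
Tree: B1–B2, B1–B3
The largest bag has 2 vertices, giving width 1; this decomposition certifies tw(G) ≤ 1. Any graph with an edge has treewidth ≥ 1, and G has the edge 1–4. Combining the bounds, tw(G) = 1.

1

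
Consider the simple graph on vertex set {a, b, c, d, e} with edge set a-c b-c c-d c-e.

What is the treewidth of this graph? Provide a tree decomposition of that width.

Each bag holds 2 vertices, so the decomposition has width 1, which upper-bounds the treewidth. Any graph with an edge has treewidth ≥ 1, and G has the edge c–e. Therefore the treewidth is 1.

Treewidth 1.
One optimal decomposition is:
Bags: B1 = {c, e}  B2 = {b, c}  B3 = {a, c}  B4 = {c, d}
Tree: B1–B2, B1–B3, B2–B4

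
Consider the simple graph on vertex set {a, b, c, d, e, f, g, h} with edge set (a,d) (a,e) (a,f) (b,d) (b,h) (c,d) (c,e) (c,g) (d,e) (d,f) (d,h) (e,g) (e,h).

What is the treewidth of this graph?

2

A width-2 tree decomposition is:
Bags: B1 = {c, d, e}  B2 = {d, e, h}  B3 = {c, e, g}  B4 = {a, d, e}  B5 = {a, d, f}  B6 = {b, d, h}
Tree: B1–B2, B1–B3, B2–B4, B4–B5, B2–B6
Every bag has size at most 3, so the width is 3 − 1 = 2 and tw(G) ≤ 2. On the other hand G contains the 3-clique {d, e, h}. A clique must lie in a single bag of any decomposition, so no decomposition can have width below 2. Therefore the treewidth is 2.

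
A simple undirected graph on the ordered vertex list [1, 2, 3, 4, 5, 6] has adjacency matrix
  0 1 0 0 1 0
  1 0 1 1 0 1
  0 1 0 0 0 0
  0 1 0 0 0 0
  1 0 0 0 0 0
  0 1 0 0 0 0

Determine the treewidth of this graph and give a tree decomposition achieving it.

Each bag holds 2 vertices, so the decomposition has width 1, which upper-bounds the treewidth. Any graph with an edge has treewidth ≥ 1, and G has the edge 2–6. Combining the bounds, tw(G) = 1.

Treewidth 1.
One optimal decomposition is:
Bags: B1 = {2, 6}  B2 = {2, 3}  B3 = {1, 2}  B4 = {2, 4}  B5 = {1, 5}
Tree: B1–B2, B2–B3, B3–B4, B3–B5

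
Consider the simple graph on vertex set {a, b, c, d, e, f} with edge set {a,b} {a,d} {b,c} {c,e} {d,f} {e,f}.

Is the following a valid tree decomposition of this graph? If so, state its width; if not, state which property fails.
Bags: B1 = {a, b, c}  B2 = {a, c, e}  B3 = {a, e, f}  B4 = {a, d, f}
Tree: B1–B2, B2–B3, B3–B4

Vertex coverage: the bags together contain {a, b, c, d, e, f}, the full vertex set. Edge coverage: each edge of G has both endpoints in at least one bag. Running intersection: for every vertex, the bags containing it form a connected subtree. All three properties hold, so this is a valid tree decomposition of width max|bag| − 1 = 2, and hence tw(G) ≤ 2.

Yes; width 2.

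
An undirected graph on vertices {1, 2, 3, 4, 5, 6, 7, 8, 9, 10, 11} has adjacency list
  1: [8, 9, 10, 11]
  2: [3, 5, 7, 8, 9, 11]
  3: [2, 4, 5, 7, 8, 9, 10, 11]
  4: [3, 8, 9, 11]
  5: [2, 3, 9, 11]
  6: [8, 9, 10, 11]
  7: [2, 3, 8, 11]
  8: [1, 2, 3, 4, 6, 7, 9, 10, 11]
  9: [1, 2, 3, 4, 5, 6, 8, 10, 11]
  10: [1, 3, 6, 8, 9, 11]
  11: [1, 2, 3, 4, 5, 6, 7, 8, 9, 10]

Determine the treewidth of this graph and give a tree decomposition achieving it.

Each bag holds 5 vertices, so the decomposition has width 4, which upper-bounds the treewidth. Conversely, {1, 8, 9, 10, 11} is a clique of size 5, and the vertices of any clique must share a bag in every tree decomposition; so some bag has ≥ 5 vertices and tw(G) ≥ 4. Therefore the treewidth is 4.

Treewidth 4.
One such decomposition:
Bags: B1 = {2, 3, 8, 9, 11}  B2 = {2, 3, 7, 8, 11}  B3 = {3, 4, 8, 9, 11}  B4 = {3, 8, 9, 10, 11}  B5 = {6, 8, 9, 10, 11}  B6 = {2, 3, 5, 9, 11}  B7 = {1, 8, 9, 10, 11}
Tree: B1–B2, B1–B3, B3–B4, B4–B5, B1–B6, B5–B7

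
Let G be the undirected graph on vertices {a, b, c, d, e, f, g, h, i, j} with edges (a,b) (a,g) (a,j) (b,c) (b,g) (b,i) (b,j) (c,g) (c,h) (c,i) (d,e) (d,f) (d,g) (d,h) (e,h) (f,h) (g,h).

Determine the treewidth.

A width-2 tree decomposition is:
Bags: B1 = {c, g, h}  B2 = {d, g, h}  B3 = {d, e, h}  B4 = {d, f, h}  B5 = {b, c, g}  B6 = {b, c, i}  B7 = {a, b, g}  B8 = {a, b, j}
Tree: B1–B2, B2–B3, B2–B4, B1–B5, B5–B6, B5–B7, B7–B8
Every bag has size at most 3, so the width is 3 − 1 = 2 and tw(G) ≤ 2. For the lower bound, the 3 vertices {d, f, h} are pairwise adjacent, and any tree decomposition puts a clique entirely inside one bag — forcing width ≥ 2. The upper and lower bounds meet at 2, so that is the treewidth.

2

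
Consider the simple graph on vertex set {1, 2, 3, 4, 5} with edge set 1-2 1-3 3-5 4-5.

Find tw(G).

A width-1 tree decomposition is:
Bags: B1 = {4, 5}  B2 = {3, 5}  B3 = {1, 3}  B4 = {1, 2}
Tree: B1–B2, B2–B3, B3–B4
The largest bag has 2 vertices, giving width 1; this decomposition certifies tw(G) ≤ 1. G has an edge, so its treewidth is at least 1. The upper and lower bounds meet at 1, so that is the treewidth.

1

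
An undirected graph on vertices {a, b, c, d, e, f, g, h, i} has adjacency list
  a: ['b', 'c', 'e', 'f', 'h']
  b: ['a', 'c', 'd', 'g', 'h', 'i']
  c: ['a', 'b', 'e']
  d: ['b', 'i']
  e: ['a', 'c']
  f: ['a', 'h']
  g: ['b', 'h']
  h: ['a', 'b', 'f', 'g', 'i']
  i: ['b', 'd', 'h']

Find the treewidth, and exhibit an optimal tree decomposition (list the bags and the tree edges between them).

Treewidth 2.
One such decomposition:
Bags: B1 = {a, b, c}  B2 = {a, b, h}  B3 = {b, h, i}  B4 = {a, c, e}  B5 = {b, g, h}  B6 = {a, f, h}  B7 = {b, d, i}
Tree: B1–B2, B2–B3, B1–B4, B2–B5, B2–B6, B3–B7

Every bag has size at most 3, so the width is 3 − 1 = 2 and tw(G) ≤ 2. On the other hand G contains the 3-clique {a, c, e}. A clique must lie in a single bag of any decomposition, so no decomposition can have width below 2. Therefore the treewidth is 2.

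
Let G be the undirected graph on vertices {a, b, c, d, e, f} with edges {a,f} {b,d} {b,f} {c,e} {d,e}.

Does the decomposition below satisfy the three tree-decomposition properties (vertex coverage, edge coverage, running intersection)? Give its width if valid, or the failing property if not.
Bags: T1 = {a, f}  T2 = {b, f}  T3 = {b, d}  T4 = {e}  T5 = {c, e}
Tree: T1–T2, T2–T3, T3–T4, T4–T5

No — edge (d,e) lies in no bag.

A tree decomposition must satisfy three properties: every vertex lies in some bag; for every edge, both endpoints lie together in some bag; and for every vertex, the bags containing it form a connected subtree. Here edge (d,e) lies in no bag, so the decomposition is invalid.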